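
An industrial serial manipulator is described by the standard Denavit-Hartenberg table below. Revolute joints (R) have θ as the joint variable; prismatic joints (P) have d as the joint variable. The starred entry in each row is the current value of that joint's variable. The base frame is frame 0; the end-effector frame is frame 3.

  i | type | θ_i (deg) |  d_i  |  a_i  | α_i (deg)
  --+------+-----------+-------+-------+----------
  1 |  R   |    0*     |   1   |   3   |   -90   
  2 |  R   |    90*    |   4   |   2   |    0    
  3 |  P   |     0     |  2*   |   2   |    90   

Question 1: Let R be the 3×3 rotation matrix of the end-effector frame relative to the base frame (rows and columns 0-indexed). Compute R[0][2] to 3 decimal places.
1.000

End-effector z-axis (col 2 of R) = (1.0000,0.0000,0.0000)
R[0][2] = 1.0000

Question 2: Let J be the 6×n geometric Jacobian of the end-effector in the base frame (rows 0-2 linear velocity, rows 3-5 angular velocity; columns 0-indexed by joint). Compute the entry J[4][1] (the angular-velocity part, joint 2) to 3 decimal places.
1.000

axis z_1 = (0.0000,1.0000,0.0000); lever o_n−o_1 = (0.0000,6.0000,-4.0000)
cross product → J_v[:, 1] = (-4.0000,0.0000,0.0000)
J_ω[:, 1] = z_1
entry J[4][1] = 1.0000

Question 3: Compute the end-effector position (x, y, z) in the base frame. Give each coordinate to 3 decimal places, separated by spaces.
3.000 6.000 -3.000

after link 1: o_1 = (3.0000, 0.0000, 1.0000)
after link 2: o_2 = (3.0000, 4.0000, -1.0000)
after link 3: o_3 = (3.0000, 6.0000, -3.0000)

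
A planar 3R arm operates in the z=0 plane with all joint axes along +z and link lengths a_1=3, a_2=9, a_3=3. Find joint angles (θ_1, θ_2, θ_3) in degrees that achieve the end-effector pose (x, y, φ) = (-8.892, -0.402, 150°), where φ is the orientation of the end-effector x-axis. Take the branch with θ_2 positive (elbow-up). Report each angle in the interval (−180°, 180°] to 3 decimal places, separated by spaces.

59.991 150.008 -59.999

wrist centre = target − a_3·(cos φ, sin φ) = (-6.2939, -1.9020)
cos θ_2 = (43.2311−3²−9²)/(2·3·9) = -0.8661; θ_2 = 150.0075° (elbow-up)
β = atan2(-1.9020,-6.2939) = -163.1854°; ψ = atan2(4.4990,-4.7948) = 136.8232°
θ_1 = β − ψ = -300.0086°
θ_3 = φ − θ_1 − θ_2 = -59.9989° (wrapped to (-180°,180°])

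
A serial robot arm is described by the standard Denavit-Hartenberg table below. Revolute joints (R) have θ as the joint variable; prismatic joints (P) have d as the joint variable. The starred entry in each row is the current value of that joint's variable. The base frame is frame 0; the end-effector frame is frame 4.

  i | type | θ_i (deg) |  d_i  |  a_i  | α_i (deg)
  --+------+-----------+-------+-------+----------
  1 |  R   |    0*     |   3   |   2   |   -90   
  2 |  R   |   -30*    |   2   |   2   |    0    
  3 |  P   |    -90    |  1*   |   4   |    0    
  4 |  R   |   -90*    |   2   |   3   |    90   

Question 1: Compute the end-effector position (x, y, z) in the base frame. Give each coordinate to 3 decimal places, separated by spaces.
after link 1: o_1 = (2.0000, 0.0000, 3.0000)
after link 2: o_2 = (3.7321, 2.0000, 4.0000)
after link 3: o_3 = (1.7321, 3.0000, 7.4641)
after link 4: o_4 = (-0.8660, 5.0000, 5.9641)

-0.866 5.000 5.964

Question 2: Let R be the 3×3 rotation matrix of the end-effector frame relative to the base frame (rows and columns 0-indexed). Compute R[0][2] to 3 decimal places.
0.500

End-effector z-axis (col 2 of R) = (0.5000,0.0000,-0.8660)
R[0][2] = 0.5000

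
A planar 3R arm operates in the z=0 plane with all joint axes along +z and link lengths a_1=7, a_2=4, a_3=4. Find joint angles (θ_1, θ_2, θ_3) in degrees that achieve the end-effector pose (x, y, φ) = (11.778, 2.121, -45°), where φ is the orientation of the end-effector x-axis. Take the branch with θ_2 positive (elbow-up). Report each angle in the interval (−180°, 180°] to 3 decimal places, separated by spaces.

wrist centre = target − a_3·(cos φ, sin φ) = (8.9496, 4.9494)
cos θ_2 = (104.5917−7²−4²)/(2·7·4) = 0.7070; θ_2 = 45.0091° (elbow-up)
β = atan2(4.9494,8.9496) = 28.9441°; ψ = atan2(2.8289,9.8280) = 16.0579°
θ_1 = β − ψ = 12.8862°
θ_3 = φ − θ_1 − θ_2 = -102.8953° (wrapped to (-180°,180°])

12.886 45.009 -102.895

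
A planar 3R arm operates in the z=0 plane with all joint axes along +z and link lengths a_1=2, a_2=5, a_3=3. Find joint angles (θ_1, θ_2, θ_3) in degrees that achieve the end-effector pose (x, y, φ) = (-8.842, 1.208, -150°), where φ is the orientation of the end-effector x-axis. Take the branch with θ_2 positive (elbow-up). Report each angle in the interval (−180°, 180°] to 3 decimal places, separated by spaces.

wrist centre = target − a_3·(cos φ, sin φ) = (-6.2439, 2.7080)
cos θ_2 = (46.3198−2²−5²)/(2·2·5) = 0.8660; θ_2 = 30.0038° (elbow-up)
β = atan2(2.7080,-6.2439) = 156.5535°; ψ = atan2(2.5003,6.3300) = 21.5536°
θ_1 = β − ψ = 134.9999°
θ_3 = φ − θ_1 − θ_2 = 44.9963° (wrapped to (-180°,180°])

135.000 30.004 44.996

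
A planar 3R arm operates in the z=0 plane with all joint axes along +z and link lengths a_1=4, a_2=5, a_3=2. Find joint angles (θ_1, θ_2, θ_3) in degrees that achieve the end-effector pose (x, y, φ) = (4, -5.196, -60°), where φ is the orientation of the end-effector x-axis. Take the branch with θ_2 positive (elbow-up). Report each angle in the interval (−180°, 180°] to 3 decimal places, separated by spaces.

-120.000 120.002 -60.002

wrist centre = target − a_3·(cos φ, sin φ) = (3.0000, -3.4639)
cos θ_2 = (20.9989−4²−5²)/(2·4·5) = -0.5000; θ_2 = 120.0017° (elbow-up)
β = atan2(-3.4639,3.0000) = -49.1054°; ψ = atan2(4.3301,1.4999) = 70.8946°
θ_1 = β − ψ = -120.0000°
θ_3 = φ − θ_1 − θ_2 = -60.0017° (wrapped to (-180°,180°])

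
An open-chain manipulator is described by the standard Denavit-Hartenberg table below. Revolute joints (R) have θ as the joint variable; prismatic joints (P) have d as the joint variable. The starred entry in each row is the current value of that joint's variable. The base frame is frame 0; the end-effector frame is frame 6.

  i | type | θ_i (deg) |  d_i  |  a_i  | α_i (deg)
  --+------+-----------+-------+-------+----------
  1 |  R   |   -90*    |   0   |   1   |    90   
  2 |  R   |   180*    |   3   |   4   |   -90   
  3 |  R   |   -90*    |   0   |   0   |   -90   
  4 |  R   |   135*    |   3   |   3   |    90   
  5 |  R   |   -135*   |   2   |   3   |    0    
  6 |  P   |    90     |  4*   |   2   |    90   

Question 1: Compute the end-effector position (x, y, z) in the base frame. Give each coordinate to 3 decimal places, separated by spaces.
-5.621 2.464 5.864

after link 1: o_1 = (0.0000, -1.0000, 0.0000)
after link 2: o_2 = (-3.0000, 3.0000, 0.0000)
after link 3: o_3 = (-3.0000, 3.0000, 0.0000)
after link 4: o_4 = (-0.8787, 6.0000, 2.1213)
after link 5: o_5 = (-3.7929, 3.8787, 2.0355)
after link 6: o_6 = (-5.6213, 2.4645, 5.8640)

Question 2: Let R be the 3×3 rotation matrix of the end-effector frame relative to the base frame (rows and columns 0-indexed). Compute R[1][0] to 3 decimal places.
End-effector x-axis (col 0 of R) = (0.5000,-0.7071,0.5000)
R[1][0] = -0.7071

-0.707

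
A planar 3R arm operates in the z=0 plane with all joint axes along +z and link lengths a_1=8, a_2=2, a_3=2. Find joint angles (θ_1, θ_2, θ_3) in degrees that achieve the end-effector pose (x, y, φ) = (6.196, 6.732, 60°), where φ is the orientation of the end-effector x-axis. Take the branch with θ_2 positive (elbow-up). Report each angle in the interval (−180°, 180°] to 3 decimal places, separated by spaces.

wrist centre = target − a_3·(cos φ, sin φ) = (5.1960, 4.9999)
cos θ_2 = (51.9979−8²−2²)/(2·8·2) = -0.5001; θ_2 = 120.0043° (elbow-up)
β = atan2(4.9999,5.1960) = 43.8984°; ψ = atan2(1.7320,6.9999) = 13.8976°
θ_1 = β − ψ = 30.0009°
θ_3 = φ − θ_1 − θ_2 = -90.0052° (wrapped to (-180°,180°])

30.001 120.004 -90.005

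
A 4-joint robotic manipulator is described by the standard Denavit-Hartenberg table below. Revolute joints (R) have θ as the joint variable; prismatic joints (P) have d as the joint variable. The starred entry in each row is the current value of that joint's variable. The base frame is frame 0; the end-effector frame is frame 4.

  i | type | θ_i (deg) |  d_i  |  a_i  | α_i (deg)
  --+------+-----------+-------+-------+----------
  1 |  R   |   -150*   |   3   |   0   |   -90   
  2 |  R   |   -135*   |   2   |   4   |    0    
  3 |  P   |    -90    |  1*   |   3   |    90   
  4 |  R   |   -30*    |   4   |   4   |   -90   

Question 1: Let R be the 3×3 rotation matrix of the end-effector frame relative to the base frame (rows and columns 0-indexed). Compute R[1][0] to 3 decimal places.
End-effector x-axis (col 0 of R) = (0.2803,0.7392,-0.6124)
R[1][0] = 0.7392

0.739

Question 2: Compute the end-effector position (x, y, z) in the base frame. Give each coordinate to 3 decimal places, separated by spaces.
after link 1: o_1 = (0.0000, 0.0000, 3.0000)
after link 2: o_2 = (3.4495, -0.3178, 5.8284)
after link 3: o_3 = (5.7866, -0.1232, 3.7071)
after link 4: o_4 = (4.4584, 1.4194, -1.5708)

4.458 1.419 -1.571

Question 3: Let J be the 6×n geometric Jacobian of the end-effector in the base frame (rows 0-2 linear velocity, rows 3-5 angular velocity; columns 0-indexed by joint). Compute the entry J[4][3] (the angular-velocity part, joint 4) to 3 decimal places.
-0.354

axis z_3 = (-0.6124,-0.3536,-0.7071); lever o_n−o_3 = (-1.3282,1.5426,-5.2779)
cross product → J_v[:, 3] = (2.9568,-2.2929,-1.4142)
J_ω[:, 3] = z_3
entry J[4][3] = -0.3536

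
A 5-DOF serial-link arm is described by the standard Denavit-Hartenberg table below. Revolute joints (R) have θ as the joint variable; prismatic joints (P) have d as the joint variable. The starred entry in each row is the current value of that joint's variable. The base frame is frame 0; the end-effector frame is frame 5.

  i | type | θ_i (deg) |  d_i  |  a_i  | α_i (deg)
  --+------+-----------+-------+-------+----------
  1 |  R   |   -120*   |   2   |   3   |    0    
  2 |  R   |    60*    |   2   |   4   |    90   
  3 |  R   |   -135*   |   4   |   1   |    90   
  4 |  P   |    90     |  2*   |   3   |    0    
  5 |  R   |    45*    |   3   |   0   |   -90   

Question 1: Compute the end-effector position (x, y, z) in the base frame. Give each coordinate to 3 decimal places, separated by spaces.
-7.683 -5.888 6.828

after link 1: o_1 = (-1.5000, -2.5981, 2.0000)
after link 2: o_2 = (0.5000, -6.0622, 4.0000)
after link 3: o_3 = (-3.3177, -7.4498, 3.2929)
after link 4: o_4 = (-6.6228, -7.7251, 4.7071)
after link 5: o_5 = (-7.6835, -5.8879, 6.8284)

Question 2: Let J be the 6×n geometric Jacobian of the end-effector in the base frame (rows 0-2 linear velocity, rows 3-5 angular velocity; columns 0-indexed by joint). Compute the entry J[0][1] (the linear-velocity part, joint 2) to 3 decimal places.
3.290

axis z_1 = (0.0000,0.0000,1.0000); lever o_n−o_1 = (-6.1835,-3.2899,4.8284)
cross product → J_v[:, 1] = (3.2899,-6.1835,0.0000)
J_ω[:, 1] = z_1
entry J[0][1] = 3.2899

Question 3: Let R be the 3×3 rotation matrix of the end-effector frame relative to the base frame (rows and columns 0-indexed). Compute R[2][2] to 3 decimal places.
End-effector z-axis (col 2 of R) = (0.8624,-0.0795,0.5000)
R[2][2] = 0.5000

0.500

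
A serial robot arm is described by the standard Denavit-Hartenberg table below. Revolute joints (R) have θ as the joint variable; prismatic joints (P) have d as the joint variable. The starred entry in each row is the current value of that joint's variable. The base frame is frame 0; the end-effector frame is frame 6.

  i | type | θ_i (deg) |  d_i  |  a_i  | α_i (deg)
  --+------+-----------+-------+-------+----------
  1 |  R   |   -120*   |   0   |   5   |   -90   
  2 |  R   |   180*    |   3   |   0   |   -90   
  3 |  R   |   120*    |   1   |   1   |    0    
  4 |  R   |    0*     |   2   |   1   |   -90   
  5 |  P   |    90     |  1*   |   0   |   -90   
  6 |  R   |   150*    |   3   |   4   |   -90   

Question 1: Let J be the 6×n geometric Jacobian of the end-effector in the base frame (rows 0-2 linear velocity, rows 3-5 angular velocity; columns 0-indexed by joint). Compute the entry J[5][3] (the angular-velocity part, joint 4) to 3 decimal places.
1.000

axis z_3 = (0.0000,0.0000,1.0000); lever o_n−o_3 = (2.0000,1.0000,5.4641)
cross product → J_v[:, 3] = (-1.0000,2.0000,-0.0000)
J_ω[:, 3] = z_3
entry J[5][3] = 1.0000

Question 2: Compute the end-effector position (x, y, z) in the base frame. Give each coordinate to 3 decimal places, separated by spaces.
after link 1: o_1 = (-2.5000, -4.3301, 0.0000)
after link 2: o_2 = (0.0981, -5.8301, 0.0000)
after link 3: o_3 = (-0.9019, -5.8301, 1.0000)
after link 4: o_4 = (-1.9019, -5.8301, 3.0000)
after link 5: o_5 = (-1.9019, -6.8301, 3.0000)
after link 6: o_6 = (1.0981, -4.8301, 6.4641)

1.098 -4.830 6.464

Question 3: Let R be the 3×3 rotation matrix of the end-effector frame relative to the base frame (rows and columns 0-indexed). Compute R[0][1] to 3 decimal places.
-1.000

End-effector y-axis (col 1 of R) = (-1.0000,0.0000,0.0000)
R[0][1] = -1.0000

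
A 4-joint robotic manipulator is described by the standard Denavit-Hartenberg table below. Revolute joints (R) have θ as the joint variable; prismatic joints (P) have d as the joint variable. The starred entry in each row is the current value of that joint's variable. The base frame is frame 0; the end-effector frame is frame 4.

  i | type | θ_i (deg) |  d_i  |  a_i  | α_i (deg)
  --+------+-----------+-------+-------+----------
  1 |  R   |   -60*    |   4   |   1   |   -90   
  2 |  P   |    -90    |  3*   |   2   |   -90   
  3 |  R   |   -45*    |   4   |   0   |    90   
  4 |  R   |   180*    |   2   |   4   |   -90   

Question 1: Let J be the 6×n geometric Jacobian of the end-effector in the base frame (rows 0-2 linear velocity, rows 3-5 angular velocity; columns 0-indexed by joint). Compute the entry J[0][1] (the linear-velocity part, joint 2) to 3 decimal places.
0.866

prismatic axis z_1 = (0.8660,0.5000,0.0000)
J_v[:, 1] = z_1; J_ω[:, 1] = (0,0,0)
entry J[0][1] = 0.8660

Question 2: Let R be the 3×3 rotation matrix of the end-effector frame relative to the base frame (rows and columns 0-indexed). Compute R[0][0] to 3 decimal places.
End-effector x-axis (col 0 of R) = (-0.6124,-0.3536,-0.7071)
R[0][0] = -0.6124

-0.612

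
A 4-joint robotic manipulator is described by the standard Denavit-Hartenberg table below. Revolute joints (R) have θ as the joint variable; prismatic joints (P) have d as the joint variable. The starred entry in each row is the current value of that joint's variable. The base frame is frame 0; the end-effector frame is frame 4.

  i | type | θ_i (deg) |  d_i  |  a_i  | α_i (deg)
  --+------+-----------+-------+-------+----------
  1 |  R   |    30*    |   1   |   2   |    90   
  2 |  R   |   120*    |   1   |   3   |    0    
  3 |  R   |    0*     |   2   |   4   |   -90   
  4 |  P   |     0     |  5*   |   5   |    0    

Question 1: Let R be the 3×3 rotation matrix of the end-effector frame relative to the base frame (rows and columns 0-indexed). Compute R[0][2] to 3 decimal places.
-0.750

End-effector z-axis (col 2 of R) = (-0.7500,-0.4330,-0.5000)
R[0][2] = -0.7500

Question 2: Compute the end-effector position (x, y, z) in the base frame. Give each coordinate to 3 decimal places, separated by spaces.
after link 1: o_1 = (1.7321, 1.0000, 1.0000)
after link 2: o_2 = (0.9330, -0.6160, 3.5981)
after link 3: o_3 = (0.2010, -3.3481, 7.0622)
after link 4: o_4 = (-5.7141, -6.7631, 8.8923)

-5.714 -6.763 8.892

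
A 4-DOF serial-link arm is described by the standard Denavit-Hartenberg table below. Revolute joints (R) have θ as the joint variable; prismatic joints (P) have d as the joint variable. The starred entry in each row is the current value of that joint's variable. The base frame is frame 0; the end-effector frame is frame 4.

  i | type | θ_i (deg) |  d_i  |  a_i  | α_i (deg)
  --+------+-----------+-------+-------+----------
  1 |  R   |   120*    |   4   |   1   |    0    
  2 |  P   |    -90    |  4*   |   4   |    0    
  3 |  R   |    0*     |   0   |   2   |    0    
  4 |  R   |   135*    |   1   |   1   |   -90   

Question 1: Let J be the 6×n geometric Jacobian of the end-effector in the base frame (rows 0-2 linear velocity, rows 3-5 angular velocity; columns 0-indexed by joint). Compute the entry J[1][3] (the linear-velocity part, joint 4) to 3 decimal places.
-0.966

axis z_3 = (0.0000,0.0000,1.0000); lever o_n−o_3 = (-0.9659,0.2588,1.0000)
cross product → J_v[:, 3] = (-0.2588,-0.9659,0.0000)
J_ω[:, 3] = z_3
entry J[1][3] = -0.9659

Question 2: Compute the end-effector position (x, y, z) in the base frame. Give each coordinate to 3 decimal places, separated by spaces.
after link 1: o_1 = (-0.5000, 0.8660, 4.0000)
after link 2: o_2 = (2.9641, 2.8660, 8.0000)
after link 3: o_3 = (4.6962, 3.8660, 8.0000)
after link 4: o_4 = (3.7302, 4.1248, 9.0000)

3.730 4.125 9.000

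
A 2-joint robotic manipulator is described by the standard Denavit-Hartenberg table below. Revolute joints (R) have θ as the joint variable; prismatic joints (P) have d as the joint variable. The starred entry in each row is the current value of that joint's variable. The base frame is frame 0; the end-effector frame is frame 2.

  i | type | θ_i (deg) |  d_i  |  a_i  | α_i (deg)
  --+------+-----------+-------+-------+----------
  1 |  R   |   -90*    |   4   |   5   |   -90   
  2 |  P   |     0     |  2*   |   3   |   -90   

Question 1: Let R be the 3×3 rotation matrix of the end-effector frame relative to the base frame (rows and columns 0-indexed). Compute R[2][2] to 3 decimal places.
End-effector z-axis (col 2 of R) = (0.0000,0.0000,-1.0000)
R[2][2] = -1.0000

-1.000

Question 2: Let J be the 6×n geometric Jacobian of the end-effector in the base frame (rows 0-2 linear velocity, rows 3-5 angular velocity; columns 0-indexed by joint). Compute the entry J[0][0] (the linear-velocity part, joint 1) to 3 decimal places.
axis z_0 = ẑ; lever o_n−o_0 = (2.0000,-8.0000,4.0000)
cross product → J_v[:, 0] = (8.0000,2.0000,-0.0000)
J_ω[:, 0] = z_0
entry J[0][0] = 8.0000

8.000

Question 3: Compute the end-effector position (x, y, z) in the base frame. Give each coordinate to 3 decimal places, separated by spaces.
after link 1: o_1 = (0.0000, -5.0000, 4.0000)
after link 2: o_2 = (2.0000, -8.0000, 4.0000)

2.000 -8.000 4.000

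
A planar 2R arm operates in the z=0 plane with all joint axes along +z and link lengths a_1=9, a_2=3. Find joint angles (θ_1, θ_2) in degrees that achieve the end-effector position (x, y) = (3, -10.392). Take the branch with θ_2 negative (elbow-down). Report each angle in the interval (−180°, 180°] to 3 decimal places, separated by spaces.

-59.998 -60.008

cos θ_2 = (116.9937−9²−3²)/(2·9·3) = 0.4999; θ_2 = -60.0078° (elbow-down)
β = atan2(-10.3920,3.0000) = -73.8974°; ψ = atan2(-2.5983,10.4996) = -13.8994°
θ_1 = β − ψ = -59.9981°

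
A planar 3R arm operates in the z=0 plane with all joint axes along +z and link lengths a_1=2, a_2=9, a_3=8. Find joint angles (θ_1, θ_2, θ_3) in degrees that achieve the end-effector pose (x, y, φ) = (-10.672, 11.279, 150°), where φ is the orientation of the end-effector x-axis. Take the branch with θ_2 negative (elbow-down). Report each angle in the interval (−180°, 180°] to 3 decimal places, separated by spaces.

wrist centre = target − a_3·(cos φ, sin φ) = (-3.7438, 7.2790)
cos θ_2 = (66.9999−2²−9²)/(2·2·9) = -0.5000; θ_2 = -120.0003° (elbow-down)
β = atan2(7.2790,-3.7438) = 117.2180°; ψ = atan2(-7.7942,-2.5000) = -107.7839°
θ_1 = β − ψ = 225.0020°
θ_3 = φ − θ_1 − θ_2 = 44.9983° (wrapped to (-180°,180°])

-134.998 -120.000 44.998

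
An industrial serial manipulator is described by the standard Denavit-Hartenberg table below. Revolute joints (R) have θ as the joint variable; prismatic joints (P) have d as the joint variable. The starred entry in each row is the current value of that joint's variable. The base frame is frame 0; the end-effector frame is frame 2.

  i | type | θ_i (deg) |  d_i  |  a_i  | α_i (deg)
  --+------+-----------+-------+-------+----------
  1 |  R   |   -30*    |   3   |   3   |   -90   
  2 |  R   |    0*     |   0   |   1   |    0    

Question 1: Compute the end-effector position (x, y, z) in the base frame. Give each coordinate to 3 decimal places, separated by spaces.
3.464 -2.000 3.000

after link 1: o_1 = (2.5981, -1.5000, 3.0000)
after link 2: o_2 = (3.4641, -2.0000, 3.0000)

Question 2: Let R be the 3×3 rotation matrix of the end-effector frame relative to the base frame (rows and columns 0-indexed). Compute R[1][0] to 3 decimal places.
-0.500

End-effector x-axis (col 0 of R) = (0.8660,-0.5000,0.0000)
R[1][0] = -0.5000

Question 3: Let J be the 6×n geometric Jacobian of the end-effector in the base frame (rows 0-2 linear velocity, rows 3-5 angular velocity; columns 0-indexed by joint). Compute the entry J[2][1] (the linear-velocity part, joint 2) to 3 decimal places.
axis z_1 = (0.5000,0.8660,0.0000); lever o_n−o_1 = (0.8660,-0.5000,0.0000)
cross product → J_v[:, 1] = (0.0000,0.0000,-1.0000)
J_ω[:, 1] = z_1
entry J[2][1] = -1.0000

-1.000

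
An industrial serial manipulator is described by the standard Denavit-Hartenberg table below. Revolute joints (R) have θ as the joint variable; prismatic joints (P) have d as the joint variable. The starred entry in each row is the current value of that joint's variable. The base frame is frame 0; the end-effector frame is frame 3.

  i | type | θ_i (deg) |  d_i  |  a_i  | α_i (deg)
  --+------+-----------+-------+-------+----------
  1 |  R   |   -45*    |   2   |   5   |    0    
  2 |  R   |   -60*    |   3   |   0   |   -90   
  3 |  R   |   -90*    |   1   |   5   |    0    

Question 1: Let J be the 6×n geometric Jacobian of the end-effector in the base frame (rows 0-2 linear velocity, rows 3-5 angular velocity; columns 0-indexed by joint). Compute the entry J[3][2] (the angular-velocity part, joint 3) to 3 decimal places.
axis z_2 = (0.9659,-0.2588,0.0000); lever o_n−o_2 = (0.9659,-0.2588,5.0000)
cross product → J_v[:, 2] = (-1.2941,-4.8296,-0.0000)
J_ω[:, 2] = z_2
entry J[3][2] = 0.9659

0.966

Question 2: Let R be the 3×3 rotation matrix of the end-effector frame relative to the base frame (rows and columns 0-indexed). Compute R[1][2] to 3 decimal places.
End-effector z-axis (col 2 of R) = (0.9659,-0.2588,0.0000)
R[1][2] = -0.2588

-0.259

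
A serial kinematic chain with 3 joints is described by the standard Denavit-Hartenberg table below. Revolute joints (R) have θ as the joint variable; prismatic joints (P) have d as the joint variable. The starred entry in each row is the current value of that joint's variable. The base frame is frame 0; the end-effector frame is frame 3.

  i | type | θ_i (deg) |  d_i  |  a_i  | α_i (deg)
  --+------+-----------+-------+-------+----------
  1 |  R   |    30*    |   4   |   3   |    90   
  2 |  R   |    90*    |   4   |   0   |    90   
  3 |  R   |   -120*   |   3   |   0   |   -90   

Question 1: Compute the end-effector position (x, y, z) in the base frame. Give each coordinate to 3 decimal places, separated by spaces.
7.196 -0.464 4.000

after link 1: o_1 = (2.5981, 1.5000, 4.0000)
after link 2: o_2 = (4.5981, -1.9641, 4.0000)
after link 3: o_3 = (7.1962, -0.4641, 4.0000)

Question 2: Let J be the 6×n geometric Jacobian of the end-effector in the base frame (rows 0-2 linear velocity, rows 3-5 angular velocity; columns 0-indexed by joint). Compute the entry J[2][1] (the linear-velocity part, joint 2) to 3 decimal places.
3.000

axis z_1 = (0.5000,-0.8660,0.0000); lever o_n−o_1 = (4.5981,-1.9641,0.0000)
cross product → J_v[:, 1] = (0.0000,0.0000,3.0000)
J_ω[:, 1] = z_1
entry J[2][1] = 3.0000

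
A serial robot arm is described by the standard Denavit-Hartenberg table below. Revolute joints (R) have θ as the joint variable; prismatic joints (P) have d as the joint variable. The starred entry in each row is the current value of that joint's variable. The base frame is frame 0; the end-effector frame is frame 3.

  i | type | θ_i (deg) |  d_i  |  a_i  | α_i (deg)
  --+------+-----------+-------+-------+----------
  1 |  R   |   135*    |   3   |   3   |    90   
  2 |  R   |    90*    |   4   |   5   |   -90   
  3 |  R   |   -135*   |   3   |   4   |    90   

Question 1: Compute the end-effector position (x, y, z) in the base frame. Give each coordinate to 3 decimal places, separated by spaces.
4.828 4.828 5.172

after link 1: o_1 = (-2.1213, 2.1213, 3.0000)
after link 2: o_2 = (0.7071, 4.9497, 8.0000)
after link 3: o_3 = (4.8284, 4.8284, 5.1716)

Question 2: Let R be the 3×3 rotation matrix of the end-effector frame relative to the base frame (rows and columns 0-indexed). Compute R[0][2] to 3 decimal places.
End-effector z-axis (col 2 of R) = (-0.5000,-0.5000,-0.7071)
R[0][2] = -0.5000

-0.500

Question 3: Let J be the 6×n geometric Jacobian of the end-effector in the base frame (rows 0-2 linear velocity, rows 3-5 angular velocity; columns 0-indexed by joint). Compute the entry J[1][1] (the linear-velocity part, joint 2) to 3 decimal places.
-1.536

axis z_1 = (0.7071,0.7071,0.0000); lever o_n−o_1 = (6.9497,2.7071,2.1716)
cross product → J_v[:, 1] = (1.5355,-1.5355,-3.0000)
J_ω[:, 1] = z_1
entry J[1][1] = -1.5355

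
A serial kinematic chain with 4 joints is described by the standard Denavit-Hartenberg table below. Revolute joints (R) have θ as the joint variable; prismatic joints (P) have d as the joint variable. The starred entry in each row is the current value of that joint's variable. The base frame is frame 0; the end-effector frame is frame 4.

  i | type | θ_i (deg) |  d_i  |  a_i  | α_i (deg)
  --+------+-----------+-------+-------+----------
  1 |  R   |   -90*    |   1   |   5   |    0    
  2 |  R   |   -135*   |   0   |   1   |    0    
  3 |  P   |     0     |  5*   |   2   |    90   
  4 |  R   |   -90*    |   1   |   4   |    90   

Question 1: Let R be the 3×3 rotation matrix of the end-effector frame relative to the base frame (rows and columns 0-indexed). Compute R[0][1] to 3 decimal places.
End-effector y-axis (col 1 of R) = (0.7071,0.7071,0.0000)
R[0][1] = 0.7071

0.707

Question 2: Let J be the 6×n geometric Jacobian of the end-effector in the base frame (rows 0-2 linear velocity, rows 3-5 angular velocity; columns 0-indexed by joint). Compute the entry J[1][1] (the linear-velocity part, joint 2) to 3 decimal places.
-1.414

axis z_1 = (0.0000,0.0000,1.0000); lever o_n−o_1 = (-1.4142,2.8284,1.0000)
cross product → J_v[:, 1] = (-2.8284,-1.4142,0.0000)
J_ω[:, 1] = z_1
entry J[1][1] = -1.4142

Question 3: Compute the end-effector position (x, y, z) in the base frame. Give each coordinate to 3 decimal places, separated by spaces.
-1.414 -2.172 2.000

after link 1: o_1 = (0.0000, -5.0000, 1.0000)
after link 2: o_2 = (-0.7071, -4.2929, 1.0000)
after link 3: o_3 = (-2.1213, -2.8787, 6.0000)
after link 4: o_4 = (-1.4142, -2.1716, 2.0000)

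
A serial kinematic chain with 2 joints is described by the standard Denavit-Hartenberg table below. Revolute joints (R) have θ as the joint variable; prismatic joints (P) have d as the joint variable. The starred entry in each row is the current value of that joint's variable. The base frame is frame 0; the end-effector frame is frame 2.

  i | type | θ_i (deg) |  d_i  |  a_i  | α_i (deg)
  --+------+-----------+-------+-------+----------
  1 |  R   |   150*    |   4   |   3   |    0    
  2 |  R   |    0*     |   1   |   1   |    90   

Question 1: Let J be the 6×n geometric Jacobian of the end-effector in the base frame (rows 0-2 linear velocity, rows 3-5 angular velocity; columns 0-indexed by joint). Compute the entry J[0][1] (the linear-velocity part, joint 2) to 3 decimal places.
-0.500

axis z_1 = (0.0000,0.0000,1.0000); lever o_n−o_1 = (-0.8660,0.5000,1.0000)
cross product → J_v[:, 1] = (-0.5000,-0.8660,0.0000)
J_ω[:, 1] = z_1
entry J[0][1] = -0.5000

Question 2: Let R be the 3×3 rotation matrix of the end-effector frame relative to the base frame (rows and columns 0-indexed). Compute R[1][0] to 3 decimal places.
End-effector x-axis (col 0 of R) = (-0.8660,0.5000,0.0000)
R[1][0] = 0.5000

0.500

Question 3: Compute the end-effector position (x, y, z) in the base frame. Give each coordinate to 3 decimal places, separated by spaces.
after link 1: o_1 = (-2.5981, 1.5000, 4.0000)
after link 2: o_2 = (-3.4641, 2.0000, 5.0000)

-3.464 2.000 5.000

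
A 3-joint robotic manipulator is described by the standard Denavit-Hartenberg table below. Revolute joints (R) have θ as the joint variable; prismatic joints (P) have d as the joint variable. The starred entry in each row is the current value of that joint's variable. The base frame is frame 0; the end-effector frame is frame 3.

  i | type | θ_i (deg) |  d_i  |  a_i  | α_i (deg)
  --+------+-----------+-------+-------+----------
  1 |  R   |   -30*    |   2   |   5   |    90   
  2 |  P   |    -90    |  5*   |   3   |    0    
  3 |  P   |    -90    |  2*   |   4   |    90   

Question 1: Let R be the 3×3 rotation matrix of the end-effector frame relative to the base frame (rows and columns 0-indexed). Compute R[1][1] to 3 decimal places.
-0.866

End-effector y-axis (col 1 of R) = (-0.5000,-0.8660,0.0000)
R[1][1] = -0.8660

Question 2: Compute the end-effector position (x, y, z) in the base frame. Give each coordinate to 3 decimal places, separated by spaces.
-2.634 -6.562 -1.000

after link 1: o_1 = (4.3301, -2.5000, 2.0000)
after link 2: o_2 = (1.8301, -6.8301, -1.0000)
after link 3: o_3 = (-2.6340, -6.5622, -1.0000)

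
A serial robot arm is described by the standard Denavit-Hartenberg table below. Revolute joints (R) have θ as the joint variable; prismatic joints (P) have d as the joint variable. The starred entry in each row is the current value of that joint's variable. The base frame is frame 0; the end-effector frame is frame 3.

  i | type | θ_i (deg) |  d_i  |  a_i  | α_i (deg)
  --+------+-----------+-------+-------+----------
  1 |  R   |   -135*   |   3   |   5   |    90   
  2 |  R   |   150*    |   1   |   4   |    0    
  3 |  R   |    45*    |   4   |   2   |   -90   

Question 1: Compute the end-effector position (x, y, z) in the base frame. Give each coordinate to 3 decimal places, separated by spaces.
-3.256 3.816 4.482

after link 1: o_1 = (-3.5355, -3.5355, 3.0000)
after link 2: o_2 = (-1.7932, -0.3789, 5.0000)
after link 3: o_3 = (-3.2556, 3.8155, 4.4824)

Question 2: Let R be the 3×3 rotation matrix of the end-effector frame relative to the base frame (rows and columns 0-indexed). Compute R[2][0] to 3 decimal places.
-0.259

End-effector x-axis (col 0 of R) = (0.6830,0.6830,-0.2588)
R[2][0] = -0.2588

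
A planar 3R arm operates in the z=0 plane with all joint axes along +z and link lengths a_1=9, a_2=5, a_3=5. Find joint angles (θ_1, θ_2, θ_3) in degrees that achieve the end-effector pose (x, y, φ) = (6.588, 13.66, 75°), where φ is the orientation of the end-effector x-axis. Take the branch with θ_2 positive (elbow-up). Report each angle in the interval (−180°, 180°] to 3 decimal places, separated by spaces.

30.002 89.999 -45.002

wrist centre = target − a_3·(cos φ, sin φ) = (5.2939, 8.8304)
cos θ_2 = (106.0009−9²−5²)/(2·9·5) = 0.0000; θ_2 = 89.9994° (elbow-up)
β = atan2(8.8304,5.2939) = 59.0568°; ψ = atan2(5.0000,9.0000) = 29.0545°
θ_1 = β − ψ = 30.0024°
θ_3 = φ − θ_1 − θ_2 = -45.0018° (wrapped to (-180°,180°])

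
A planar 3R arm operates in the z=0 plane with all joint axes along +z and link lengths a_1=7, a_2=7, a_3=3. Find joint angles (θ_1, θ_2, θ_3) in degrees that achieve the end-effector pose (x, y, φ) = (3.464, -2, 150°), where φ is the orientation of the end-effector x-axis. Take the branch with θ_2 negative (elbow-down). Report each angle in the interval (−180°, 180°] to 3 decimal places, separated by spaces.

wrist centre = target − a_3·(cos φ, sin φ) = (6.0621, -3.5000)
cos θ_2 = (48.9988−7²−7²)/(2·7·7) = -0.5000; θ_2 = -120.0008° (elbow-down)
β = atan2(-3.5000,6.0621) = -30.0004°; ψ = atan2(-6.0621,3.4999) = -60.0004°
θ_1 = β − ψ = 30.0000°
θ_3 = φ − θ_1 − θ_2 = -119.9992° (wrapped to (-180°,180°])

30.000 -120.001 -119.999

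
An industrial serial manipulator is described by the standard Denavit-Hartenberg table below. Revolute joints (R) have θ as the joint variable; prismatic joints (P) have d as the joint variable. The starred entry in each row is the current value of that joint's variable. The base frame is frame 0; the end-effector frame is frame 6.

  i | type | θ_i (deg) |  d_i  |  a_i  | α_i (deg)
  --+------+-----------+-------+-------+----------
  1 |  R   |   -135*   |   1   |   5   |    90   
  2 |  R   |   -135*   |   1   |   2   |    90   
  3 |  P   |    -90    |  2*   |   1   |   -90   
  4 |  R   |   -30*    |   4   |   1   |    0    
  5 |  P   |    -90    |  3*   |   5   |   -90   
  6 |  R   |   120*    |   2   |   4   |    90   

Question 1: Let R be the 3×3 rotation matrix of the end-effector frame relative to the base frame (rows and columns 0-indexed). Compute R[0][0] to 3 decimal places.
-0.473

End-effector x-axis (col 0 of R) = (-0.4727,-0.8263,0.3062)
R[0][0] = -0.4727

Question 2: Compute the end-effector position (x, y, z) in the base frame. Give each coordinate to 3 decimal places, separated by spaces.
3.058 1.505 1.398

after link 1: o_1 = (-3.5355, -3.5355, 1.0000)
after link 2: o_2 = (-3.2426, -1.8284, -0.4142)
after link 3: o_3 = (-1.5355, -1.5355, 1.0000)
after link 4: o_4 = (1.3268, 0.1021, -1.4749)
after link 5: o_5 = (3.2241, 5.5349, -0.5343)
after link 6: o_6 = (3.0579, 1.5050, 1.3975)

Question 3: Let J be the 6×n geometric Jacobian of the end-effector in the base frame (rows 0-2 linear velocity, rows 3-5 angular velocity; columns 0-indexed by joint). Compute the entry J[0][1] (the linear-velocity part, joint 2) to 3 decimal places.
axis z_1 = (-0.7071,0.7071,0.0000); lever o_n−o_1 = (6.5934,5.0405,0.3975)
cross product → J_v[:, 1] = (0.2811,0.2811,-8.2265)
J_ω[:, 1] = z_1
entry J[0][1] = 0.2811

0.281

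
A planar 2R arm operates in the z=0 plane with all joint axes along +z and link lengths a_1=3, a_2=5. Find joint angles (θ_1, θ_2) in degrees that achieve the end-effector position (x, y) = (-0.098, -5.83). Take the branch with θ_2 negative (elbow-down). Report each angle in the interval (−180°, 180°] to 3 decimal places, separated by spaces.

cos θ_2 = (33.9985−3²−5²)/(2·3·5) = -0.0000; θ_2 = -90.0029° (elbow-down)
β = atan2(-5.8300,-0.0980) = -90.9630°; ψ = atan2(-5.0000,2.9998) = -59.0383°
θ_1 = β − ψ = -31.9247°

-31.925 -90.003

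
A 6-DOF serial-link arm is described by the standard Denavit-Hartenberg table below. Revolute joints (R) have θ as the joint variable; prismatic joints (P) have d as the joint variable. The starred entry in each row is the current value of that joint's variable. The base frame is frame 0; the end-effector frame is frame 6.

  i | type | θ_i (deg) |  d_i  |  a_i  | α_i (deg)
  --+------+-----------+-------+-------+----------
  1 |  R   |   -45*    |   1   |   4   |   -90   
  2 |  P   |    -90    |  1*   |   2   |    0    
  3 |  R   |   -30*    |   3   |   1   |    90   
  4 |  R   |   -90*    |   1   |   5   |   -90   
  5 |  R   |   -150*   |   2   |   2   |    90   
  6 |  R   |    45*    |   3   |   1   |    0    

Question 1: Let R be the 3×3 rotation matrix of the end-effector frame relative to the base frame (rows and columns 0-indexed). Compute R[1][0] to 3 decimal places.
End-effector x-axis (col 0 of R) = (-0.0335,0.8995,0.4356)
R[1][0] = 0.8995

0.900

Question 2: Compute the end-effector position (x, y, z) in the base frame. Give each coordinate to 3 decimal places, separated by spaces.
3.679 0.344 6.333

after link 1: o_1 = (2.8284, -2.8284, 1.0000)
after link 2: o_2 = (3.5355, -2.1213, 3.0000)
after link 3: o_3 = (5.3033, 0.3536, 3.8660)
after link 4: o_4 = (1.1554, -2.5696, 3.3660)
after link 5: o_5 = (1.0607, -0.0254, 4.5981)
after link 6: o_6 = (3.6788, 0.3438, 6.3327)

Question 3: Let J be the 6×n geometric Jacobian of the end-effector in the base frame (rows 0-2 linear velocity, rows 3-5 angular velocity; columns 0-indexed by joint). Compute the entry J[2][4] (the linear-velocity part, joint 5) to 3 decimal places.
-1.922

axis z_4 = (-0.3536,0.3536,0.8660); lever o_n−o_4 = (2.5234,2.9134,2.9667)
cross product → J_v[:, 4] = (-1.4742,3.2342,-1.9222)
J_ω[:, 4] = z_4
entry J[2][4] = -1.9222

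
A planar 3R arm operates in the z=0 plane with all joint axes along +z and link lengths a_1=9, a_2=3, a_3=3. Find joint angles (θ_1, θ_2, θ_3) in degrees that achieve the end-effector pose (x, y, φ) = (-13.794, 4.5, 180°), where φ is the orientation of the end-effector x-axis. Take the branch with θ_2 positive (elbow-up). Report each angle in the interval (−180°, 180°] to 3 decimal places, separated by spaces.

149.997 30.010 -0.008

wrist centre = target − a_3·(cos φ, sin φ) = (-10.7940, 4.5000)
cos θ_2 = (136.7604−9²−3²)/(2·9·3) = 0.8659; θ_2 = 30.0105° (elbow-up)
β = atan2(4.5000,-10.7940) = 157.3688°; ψ = atan2(1.5005,11.5978) = 7.3717°
θ_1 = β − ψ = 149.9971°
θ_3 = φ − θ_1 − θ_2 = -0.0076° (wrapped to (-180°,180°])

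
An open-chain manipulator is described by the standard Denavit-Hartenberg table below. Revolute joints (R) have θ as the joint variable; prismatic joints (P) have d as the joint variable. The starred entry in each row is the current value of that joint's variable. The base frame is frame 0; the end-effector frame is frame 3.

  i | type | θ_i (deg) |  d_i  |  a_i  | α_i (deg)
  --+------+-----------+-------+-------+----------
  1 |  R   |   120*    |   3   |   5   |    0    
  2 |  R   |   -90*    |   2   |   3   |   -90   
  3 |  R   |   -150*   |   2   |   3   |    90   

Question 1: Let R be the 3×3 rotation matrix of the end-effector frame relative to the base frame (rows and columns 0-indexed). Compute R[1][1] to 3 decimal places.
0.866

End-effector y-axis (col 1 of R) = (-0.5000,0.8660,0.0000)
R[1][1] = 0.8660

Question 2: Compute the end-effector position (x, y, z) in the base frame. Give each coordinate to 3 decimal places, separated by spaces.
-3.152 6.263 6.500

after link 1: o_1 = (-2.5000, 4.3301, 3.0000)
after link 2: o_2 = (0.0981, 5.8301, 5.0000)
after link 3: o_3 = (-3.1519, 6.2631, 6.5000)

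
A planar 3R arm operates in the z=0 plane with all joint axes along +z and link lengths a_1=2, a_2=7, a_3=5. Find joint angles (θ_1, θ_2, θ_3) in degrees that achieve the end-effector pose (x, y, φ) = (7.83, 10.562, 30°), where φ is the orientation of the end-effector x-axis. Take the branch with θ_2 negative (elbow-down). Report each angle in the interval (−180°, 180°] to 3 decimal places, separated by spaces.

90.012 -30.015 -29.997

wrist centre = target − a_3·(cos φ, sin φ) = (3.4999, 8.0620)
cos θ_2 = (77.2450−2²−7²)/(2·2·7) = 0.8659; θ_2 = -30.0154° (elbow-down)
β = atan2(8.0620,3.4999) = 66.5334°; ψ = atan2(-3.5016,8.0612) = -23.4791°
θ_1 = β − ψ = 90.0125°
θ_3 = φ − θ_1 − θ_2 = -29.9971° (wrapped to (-180°,180°])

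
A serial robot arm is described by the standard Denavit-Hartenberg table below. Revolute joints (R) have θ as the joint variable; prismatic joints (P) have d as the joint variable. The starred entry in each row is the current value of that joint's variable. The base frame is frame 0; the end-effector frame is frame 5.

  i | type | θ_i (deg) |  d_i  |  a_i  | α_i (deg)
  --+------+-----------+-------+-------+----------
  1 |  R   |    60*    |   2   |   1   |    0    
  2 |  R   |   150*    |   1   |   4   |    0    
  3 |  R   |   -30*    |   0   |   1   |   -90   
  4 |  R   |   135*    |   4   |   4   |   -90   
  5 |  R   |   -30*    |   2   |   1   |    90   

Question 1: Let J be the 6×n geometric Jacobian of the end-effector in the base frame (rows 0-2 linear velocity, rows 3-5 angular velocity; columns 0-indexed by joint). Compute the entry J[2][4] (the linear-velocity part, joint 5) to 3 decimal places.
axis z_4 = (0.7071,0.0000,0.7071); lever o_n−o_4 = (2.0266,-0.5000,0.8018)
cross product → J_v[:, 4] = (0.3536,0.8660,-0.3536)
J_ω[:, 4] = z_4
entry J[2][4] = -0.3536

-0.354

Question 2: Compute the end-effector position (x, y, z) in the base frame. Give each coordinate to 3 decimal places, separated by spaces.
after link 1: o_1 = (0.5000, 0.8660, 2.0000)
after link 2: o_2 = (-2.9641, -1.1340, 3.0000)
after link 3: o_3 = (-3.9641, -1.1340, 3.0000)
after link 4: o_4 = (-1.1357, -5.1340, 0.1716)
after link 5: o_5 = (0.8909, -5.6340, 0.9734)

0.891 -5.634 0.973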